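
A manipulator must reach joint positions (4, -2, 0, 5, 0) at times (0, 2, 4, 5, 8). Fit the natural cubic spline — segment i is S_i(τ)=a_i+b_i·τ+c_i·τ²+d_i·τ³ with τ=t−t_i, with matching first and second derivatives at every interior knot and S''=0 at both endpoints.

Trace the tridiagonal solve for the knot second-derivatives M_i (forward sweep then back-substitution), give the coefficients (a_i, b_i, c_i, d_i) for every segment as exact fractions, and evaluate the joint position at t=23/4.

  seg 0: a=4 b=-470/129 c=0 d=83/516
  seg 1: a=-2 b=-221/129 c=83/86 d=101/516
  seg 2: a=0 b=580/129 c=92/43 d=-211/129
  seg 3: a=5 b=499/129 c=-119/43 d=119/387
S(23/4) = 17817/2752

Δ: Δ0=-3, Δ1=1, Δ2=5, Δ3=-5/3
row 1: diag=8, rhs=24; c'=1/4, d'=3
row 2: denom=6−2·1/4=11/2; d'=(24−2·3)/(11/2)=36/11
row 3: denom=8−1·2/11=86/11; d'=(-40−1·36/11)/(86/11)=-238/43
back: M3=-238/43
back: M2=36/11−2/11·-238/43=184/43
back: M1=3−1/4·184/43=83/43
M: M0=0, M1=83/43, M2=184/43, M3=-238/43, M4=0
seg 0: a=4, c=M0/2=0, d=(M1−M0)/(6·2)=83/516, b=Δ0−h0·(2M0+M1)/6=-470/129
seg 1: a=-2, c=M1/2=83/86, d=(M2−M1)/(6·2)=101/516, b=Δ1−h1·(2M1+M2)/6=-221/129
seg 2: a=0, c=M2/2=92/43, d=(M3−M2)/(6·1)=-211/129, b=Δ2−h2·(2M2+M3)/6=580/129
seg 3: a=5, c=M3/2=-119/43, d=(M4−M3)/(6·3)=119/387, b=Δ3−h3·(2M3+M4)/6=499/129
t_q=23/4 → seg 3, τ=3/4; S=5+499/129·τ+-119/43·τ²+119/387·τ³=17817/2752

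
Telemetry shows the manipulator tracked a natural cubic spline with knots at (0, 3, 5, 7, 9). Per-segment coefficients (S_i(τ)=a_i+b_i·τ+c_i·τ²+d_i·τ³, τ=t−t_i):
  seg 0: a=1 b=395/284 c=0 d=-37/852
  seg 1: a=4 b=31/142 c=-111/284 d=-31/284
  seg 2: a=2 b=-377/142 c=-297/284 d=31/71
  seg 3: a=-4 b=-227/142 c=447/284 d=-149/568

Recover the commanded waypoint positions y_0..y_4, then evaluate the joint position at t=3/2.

y_0 = S_0(0) = a_0 = 1
y_1 = S_1(0) = a_1 = 4
y_2 = S_2(0) = a_2 = 2
y_3 = S_3(0) = a_3 = -4
y_4 = S_3(2) = -3
t_q=3/2 is in segment 0 (τ=3/2); S_0(τ)=6679/2272

y_0=1 y_1=4 y_2=2 y_3=-4 y_4=-3
S(3/2) = 6679/2272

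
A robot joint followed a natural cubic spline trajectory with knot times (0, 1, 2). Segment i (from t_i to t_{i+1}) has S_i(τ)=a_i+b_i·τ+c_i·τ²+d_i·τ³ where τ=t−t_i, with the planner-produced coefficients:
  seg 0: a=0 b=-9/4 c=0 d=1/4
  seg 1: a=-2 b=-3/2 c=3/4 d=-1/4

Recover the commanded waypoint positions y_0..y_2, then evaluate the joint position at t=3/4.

y_0 = S_0(0) = a_0 = 0
y_1 = S_1(0) = a_1 = -2
y_2 = S_1(1) = -3
t_q=3/4 is in segment 0 (τ=3/4); S_0(τ)=-405/256

y_0=0 y_1=-2 y_2=-3
S(3/4) = -405/256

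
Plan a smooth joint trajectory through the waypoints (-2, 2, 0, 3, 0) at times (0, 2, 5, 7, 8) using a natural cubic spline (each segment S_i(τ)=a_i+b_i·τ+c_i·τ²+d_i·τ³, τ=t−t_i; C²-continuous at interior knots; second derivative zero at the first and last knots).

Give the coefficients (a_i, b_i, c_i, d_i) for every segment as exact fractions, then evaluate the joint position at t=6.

  seg 0: a=-2 b=2164/759 c=0 d=-323/1518
  seg 1: a=2 b=226/759 c=-323/253 d=725/2277
  seg 2: a=0 b=937/759 c=402/253 d=-4421/6072
  seg 3: a=3 b=-1741/1518 c=-2813/1012 d=2813/3036
S(6) = 4241/2024

Δ: Δ0=2, Δ1=-2/3, Δ2=3/2, Δ3=-3
row 1: diag=10, rhs=-16; c'=3/10, d'=-8/5
row 2: denom=10−3·3/10=91/10; d'=(13−3·-8/5)/(91/10)=178/91
row 3: denom=6−2·20/91=506/91; d'=(-27−2·178/91)/(506/91)=-2813/506
back: M3=-2813/506
back: M2=178/91−20/91·-2813/506=804/253
back: M1=-8/5−3/10·804/253=-646/253
M: M0=0, M1=-646/253, M2=804/253, M3=-2813/506, M4=0
seg 0: a=-2, c=M0/2=0, d=(M1−M0)/(6·2)=-323/1518, b=Δ0−h0·(2M0+M1)/6=2164/759
seg 1: a=2, c=M1/2=-323/253, d=(M2−M1)/(6·3)=725/2277, b=Δ1−h1·(2M1+M2)/6=226/759
seg 2: a=0, c=M2/2=402/253, d=(M3−M2)/(6·2)=-4421/6072, b=Δ2−h2·(2M2+M3)/6=937/759
seg 3: a=3, c=M3/2=-2813/1012, d=(M4−M3)/(6·1)=2813/3036, b=Δ3−h3·(2M3+M4)/6=-1741/1518
t_q=6 → seg 2, τ=1; S=0+937/759·τ+402/253·τ²+-4421/6072·τ³=4241/2024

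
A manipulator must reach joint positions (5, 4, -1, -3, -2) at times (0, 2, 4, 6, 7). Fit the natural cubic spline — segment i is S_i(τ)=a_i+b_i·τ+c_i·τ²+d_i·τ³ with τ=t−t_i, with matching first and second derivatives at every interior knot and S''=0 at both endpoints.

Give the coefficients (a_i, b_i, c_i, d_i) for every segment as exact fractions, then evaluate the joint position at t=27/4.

Δ: Δ0=-1/2, Δ1=-5/2, Δ2=-1, Δ3=1
row 1: diag=8, rhs=-12; c'=1/4, d'=-3/2
row 2: denom=8−2·1/4=15/2; d'=(9−2·-3/2)/(15/2)=8/5
row 3: denom=6−2·4/15=82/15; d'=(12−2·8/5)/(82/15)=66/41
back: M3=66/41
back: M2=8/5−4/15·66/41=48/41
back: M1=-3/2−1/4·48/41=-147/82
M: M0=0, M1=-147/82, M2=48/41, M3=66/41, M4=0
seg 0: a=5, c=M0/2=0, d=(M1−M0)/(6·2)=-49/328, b=Δ0−h0·(2M0+M1)/6=4/41
seg 1: a=4, c=M1/2=-147/164, d=(M2−M1)/(6·2)=81/328, b=Δ1−h1·(2M1+M2)/6=-139/82
seg 2: a=-1, c=M2/2=24/41, d=(M3−M2)/(6·2)=3/82, b=Δ2−h2·(2M2+M3)/6=-95/41
seg 3: a=-3, c=M3/2=33/41, d=(M4−M3)/(6·1)=-11/41, b=Δ3−h3·(2M3+M4)/6=19/41
t_q=27/4 → seg 3, τ=3/4; S=-3+19/41·τ+33/41·τ²+-11/41·τ³=-6069/2624

  seg 0: a=5 b=4/41 c=0 d=-49/328
  seg 1: a=4 b=-139/82 c=-147/164 d=81/328
  seg 2: a=-1 b=-95/41 c=24/41 d=3/82
  seg 3: a=-3 b=19/41 c=33/41 d=-11/41
S(27/4) = -6069/2624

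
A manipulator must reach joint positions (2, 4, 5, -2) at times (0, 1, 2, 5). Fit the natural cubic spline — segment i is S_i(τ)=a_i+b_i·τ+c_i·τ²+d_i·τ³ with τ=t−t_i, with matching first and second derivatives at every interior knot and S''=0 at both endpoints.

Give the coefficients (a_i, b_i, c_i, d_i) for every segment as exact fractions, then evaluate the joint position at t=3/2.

Δ: Δ0=2, Δ1=1, Δ2=-7/3
row 1: diag=4, rhs=-6; c'=1/4, d'=-3/2
row 2: denom=8−1·1/4=31/4; d'=(-20−1·-3/2)/(31/4)=-74/31
back: M2=-74/31
back: M1=-3/2−1/4·-74/31=-28/31
M: M0=0, M1=-28/31, M2=-74/31, M3=0
seg 0: a=2, c=M0/2=0, d=(M1−M0)/(6·1)=-14/93, b=Δ0−h0·(2M0+M1)/6=200/93
seg 1: a=4, c=M1/2=-14/31, d=(M2−M1)/(6·1)=-23/93, b=Δ1−h1·(2M1+M2)/6=158/93
seg 2: a=5, c=M2/2=-37/31, d=(M3−M2)/(6·3)=37/279, b=Δ2−h2·(2M2+M3)/6=5/93
t_q=3/2 → seg 1, τ=1/2; S=4+158/93·τ+-14/31·τ²+-23/93·τ³=1167/248

  seg 0: a=2 b=200/93 c=0 d=-14/93
  seg 1: a=4 b=158/93 c=-14/31 d=-23/93
  seg 2: a=5 b=5/93 c=-37/31 d=37/279
S(3/2) = 1167/248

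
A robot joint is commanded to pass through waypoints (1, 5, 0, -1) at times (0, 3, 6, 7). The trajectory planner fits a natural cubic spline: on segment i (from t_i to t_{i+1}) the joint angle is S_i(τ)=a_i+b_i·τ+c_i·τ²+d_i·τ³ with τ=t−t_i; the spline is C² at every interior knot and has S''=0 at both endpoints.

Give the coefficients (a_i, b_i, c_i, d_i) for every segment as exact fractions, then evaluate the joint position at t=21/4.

Δ: Δ0=4/3, Δ1=-5/3, Δ2=-1
row 1: diag=12, rhs=-18; c'=1/4, d'=-3/2
row 2: denom=8−3·1/4=29/4; d'=(4−3·-3/2)/(29/4)=34/29
back: M2=34/29
back: M1=-3/2−1/4·34/29=-52/29
M: M0=0, M1=-52/29, M2=34/29, M3=0
seg 0: a=1, c=M0/2=0, d=(M1−M0)/(6·3)=-26/261, b=Δ0−h0·(2M0+M1)/6=194/87
seg 1: a=5, c=M1/2=-26/29, d=(M2−M1)/(6·3)=43/261, b=Δ1−h1·(2M1+M2)/6=-40/87
seg 2: a=0, c=M2/2=17/29, d=(M3−M2)/(6·1)=-17/87, b=Δ2−h2·(2M2+M3)/6=-121/87
t_q=21/4 → seg 1, τ=9/4; S=5+-40/87·τ+-26/29·τ²+43/261·τ³=2419/1856

  seg 0: a=1 b=194/87 c=0 d=-26/261
  seg 1: a=5 b=-40/87 c=-26/29 d=43/261
  seg 2: a=0 b=-121/87 c=17/29 d=-17/87
S(21/4) = 2419/1856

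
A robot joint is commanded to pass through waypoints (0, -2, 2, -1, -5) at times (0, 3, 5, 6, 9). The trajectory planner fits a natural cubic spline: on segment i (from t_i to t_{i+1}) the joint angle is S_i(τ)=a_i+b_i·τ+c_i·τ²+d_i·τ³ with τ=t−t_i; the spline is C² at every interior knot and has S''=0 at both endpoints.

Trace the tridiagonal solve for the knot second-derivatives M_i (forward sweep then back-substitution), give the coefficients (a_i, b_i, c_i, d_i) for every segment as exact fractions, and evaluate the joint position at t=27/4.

Δ: Δ0=-2/3, Δ1=2, Δ2=-3, Δ3=-4/3
row 1: diag=10, rhs=16; c'=1/5, d'=8/5
row 2: denom=6−2·1/5=28/5; d'=(-30−2·8/5)/(28/5)=-83/14
row 3: denom=8−1·5/28=219/28; d'=(10−1·-83/14)/(219/28)=446/219
back: M3=446/219
back: M2=-83/14−5/28·446/219=-1378/219
back: M1=8/5−1/5·-1378/219=626/219
M: M0=0, M1=626/219, M2=-1378/219, M3=446/219, M4=0
seg 0: a=0, c=M0/2=0, d=(M1−M0)/(6·3)=313/1971, b=Δ0−h0·(2M0+M1)/6=-153/73
seg 1: a=-2, c=M1/2=313/219, d=(M2−M1)/(6·2)=-167/219, b=Δ1−h1·(2M1+M2)/6=160/73
seg 2: a=2, c=M2/2=-689/219, d=(M3−M2)/(6·1)=304/219, b=Δ2−h2·(2M2+M3)/6=-272/219
seg 3: a=-1, c=M3/2=223/219, d=(M4−M3)/(6·3)=-223/1971, b=Δ3−h3·(2M3+M4)/6=-246/73
t_q=27/4 → seg 3, τ=3/4; S=-1+-246/73·τ+223/219·τ²+-223/1971·τ³=-14027/4672

  seg 0: a=0 b=-153/73 c=0 d=313/1971
  seg 1: a=-2 b=160/73 c=313/219 d=-167/219
  seg 2: a=2 b=-272/219 c=-689/219 d=304/219
  seg 3: a=-1 b=-246/73 c=223/219 d=-223/1971
S(27/4) = -14027/4672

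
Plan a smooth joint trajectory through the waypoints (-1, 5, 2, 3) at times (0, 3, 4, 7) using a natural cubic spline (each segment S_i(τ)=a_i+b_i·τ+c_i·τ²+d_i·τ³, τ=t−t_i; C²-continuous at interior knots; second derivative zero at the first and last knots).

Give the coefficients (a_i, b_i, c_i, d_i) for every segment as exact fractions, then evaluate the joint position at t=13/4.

  seg 0: a=-1 b=256/63 c=0 d=-130/567
  seg 1: a=5 b=-134/63 c=-130/63 d=25/21
  seg 2: a=2 b=-169/63 c=95/63 d=-95/567
S(13/4) = 5857/1344

Δ: Δ0=2, Δ1=-3, Δ2=1/3
row 1: diag=8, rhs=-30; c'=1/8, d'=-15/4
row 2: denom=8−1·1/8=63/8; d'=(20−1·-15/4)/(63/8)=190/63
back: M2=190/63
back: M1=-15/4−1/8·190/63=-260/63
M: M0=0, M1=-260/63, M2=190/63, M3=0
seg 0: a=-1, c=M0/2=0, d=(M1−M0)/(6·3)=-130/567, b=Δ0−h0·(2M0+M1)/6=256/63
seg 1: a=5, c=M1/2=-130/63, d=(M2−M1)/(6·1)=25/21, b=Δ1−h1·(2M1+M2)/6=-134/63
seg 2: a=2, c=M2/2=95/63, d=(M3−M2)/(6·3)=-95/567, b=Δ2−h2·(2M2+M3)/6=-169/63
t_q=13/4 → seg 1, τ=1/4; S=5+-134/63·τ+-130/63·τ²+25/21·τ³=5857/1344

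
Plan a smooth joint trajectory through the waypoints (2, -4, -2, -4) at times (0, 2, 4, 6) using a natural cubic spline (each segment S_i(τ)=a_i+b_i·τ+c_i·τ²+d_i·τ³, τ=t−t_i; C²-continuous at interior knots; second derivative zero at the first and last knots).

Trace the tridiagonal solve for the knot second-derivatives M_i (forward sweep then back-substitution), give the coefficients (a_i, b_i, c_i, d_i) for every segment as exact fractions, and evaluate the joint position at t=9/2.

Δ: Δ0=-3, Δ1=1, Δ2=-1
row 1: diag=8, rhs=24; c'=1/4, d'=3
row 2: denom=8−2·1/4=15/2; d'=(-12−2·3)/(15/2)=-12/5
back: M2=-12/5
back: M1=3−1/4·-12/5=18/5
M: M0=0, M1=18/5, M2=-12/5, M3=0
seg 0: a=2, c=M0/2=0, d=(M1−M0)/(6·2)=3/10, b=Δ0−h0·(2M0+M1)/6=-21/5
seg 1: a=-4, c=M1/2=9/5, d=(M2−M1)/(6·2)=-1/2, b=Δ1−h1·(2M1+M2)/6=-3/5
seg 2: a=-2, c=M2/2=-6/5, d=(M3−M2)/(6·2)=1/5, b=Δ2−h2·(2M2+M3)/6=3/5
t_q=9/2 → seg 2, τ=1/2; S=-2+3/5·τ+-6/5·τ²+1/5·τ³=-79/40

  seg 0: a=2 b=-21/5 c=0 d=3/10
  seg 1: a=-4 b=-3/5 c=9/5 d=-1/2
  seg 2: a=-2 b=3/5 c=-6/5 d=1/5
S(9/2) = -79/40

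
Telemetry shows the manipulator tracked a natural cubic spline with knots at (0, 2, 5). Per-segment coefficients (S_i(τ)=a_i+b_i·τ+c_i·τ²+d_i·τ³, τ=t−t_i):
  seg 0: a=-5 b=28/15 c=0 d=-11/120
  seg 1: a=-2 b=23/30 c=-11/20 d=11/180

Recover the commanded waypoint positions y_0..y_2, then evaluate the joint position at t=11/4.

y_0=-5 y_1=-2 y_2=-3
S(11/4) = -2187/1280

y_0 = S_0(0) = a_0 = -5
y_1 = S_1(0) = a_1 = -2
y_2 = S_1(3) = -3
t_q=11/4 is in segment 1 (τ=3/4); S_1(τ)=-2187/1280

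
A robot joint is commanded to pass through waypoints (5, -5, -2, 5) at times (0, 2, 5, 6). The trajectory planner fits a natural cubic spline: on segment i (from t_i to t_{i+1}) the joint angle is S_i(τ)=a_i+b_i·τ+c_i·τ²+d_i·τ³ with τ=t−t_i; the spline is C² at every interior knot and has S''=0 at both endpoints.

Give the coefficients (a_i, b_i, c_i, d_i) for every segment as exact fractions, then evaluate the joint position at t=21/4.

Δ: Δ0=-5, Δ1=1, Δ2=7
row 1: diag=10, rhs=36; c'=3/10, d'=18/5
row 2: denom=8−3·3/10=71/10; d'=(36−3·18/5)/(71/10)=252/71
back: M2=252/71
back: M1=18/5−3/10·252/71=180/71
M: M0=0, M1=180/71, M2=252/71, M3=0
seg 0: a=5, c=M0/2=0, d=(M1−M0)/(6·2)=15/71, b=Δ0−h0·(2M0+M1)/6=-415/71
seg 1: a=-5, c=M1/2=90/71, d=(M2−M1)/(6·3)=4/71, b=Δ1−h1·(2M1+M2)/6=-235/71
seg 2: a=-2, c=M2/2=126/71, d=(M3−M2)/(6·1)=-42/71, b=Δ2−h2·(2M2+M3)/6=413/71
t_q=21/4 → seg 2, τ=1/4; S=-2+413/71·τ+126/71·τ²+-42/71·τ³=-1009/2272

  seg 0: a=5 b=-415/71 c=0 d=15/71
  seg 1: a=-5 b=-235/71 c=90/71 d=4/71
  seg 2: a=-2 b=413/71 c=126/71 d=-42/71
S(21/4) = -1009/2272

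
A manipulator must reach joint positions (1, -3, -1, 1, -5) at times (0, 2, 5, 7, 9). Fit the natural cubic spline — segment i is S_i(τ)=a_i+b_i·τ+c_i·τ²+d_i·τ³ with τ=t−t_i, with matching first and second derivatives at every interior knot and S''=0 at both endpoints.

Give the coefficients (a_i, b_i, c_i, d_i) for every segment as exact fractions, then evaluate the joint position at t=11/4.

Δ: Δ0=-2, Δ1=2/3, Δ2=1, Δ3=-3
row 1: diag=10, rhs=16; c'=3/10, d'=8/5
row 2: denom=10−3·3/10=91/10; d'=(2−3·8/5)/(91/10)=-4/13
row 3: denom=8−2·20/91=688/91; d'=(-24−2·-4/13)/(688/91)=-133/43
back: M3=-133/43
back: M2=-4/13−20/91·-133/43=16/43
back: M1=8/5−3/10·16/43=64/43
M: M0=0, M1=64/43, M2=16/43, M3=-133/43, M4=0
seg 0: a=1, c=M0/2=0, d=(M1−M0)/(6·2)=16/129, b=Δ0−h0·(2M0+M1)/6=-322/129
seg 1: a=-3, c=M1/2=32/43, d=(M2−M1)/(6·3)=-8/129, b=Δ1−h1·(2M1+M2)/6=-130/129
seg 2: a=-1, c=M2/2=8/43, d=(M3−M2)/(6·2)=-149/516, b=Δ2−h2·(2M2+M3)/6=230/129
seg 3: a=1, c=M3/2=-133/86, d=(M4−M3)/(6·2)=133/516, b=Δ3−h3·(2M3+M4)/6=-121/129
t_q=11/4 → seg 1, τ=3/4; S=-3+-130/129·τ+32/43·τ²+-8/129·τ³=-1157/344

  seg 0: a=1 b=-322/129 c=0 d=16/129
  seg 1: a=-3 b=-130/129 c=32/43 d=-8/129
  seg 2: a=-1 b=230/129 c=8/43 d=-149/516
  seg 3: a=1 b=-121/129 c=-133/86 d=133/516
S(11/4) = -1157/344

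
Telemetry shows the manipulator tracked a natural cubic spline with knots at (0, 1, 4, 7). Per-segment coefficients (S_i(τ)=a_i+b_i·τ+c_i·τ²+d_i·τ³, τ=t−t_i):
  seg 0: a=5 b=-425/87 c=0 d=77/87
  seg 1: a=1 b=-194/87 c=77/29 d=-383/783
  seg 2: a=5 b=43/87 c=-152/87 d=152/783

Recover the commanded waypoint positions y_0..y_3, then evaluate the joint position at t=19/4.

y_0 = S_0(0) = a_0 = 5
y_1 = S_1(0) = a_1 = 1
y_2 = S_2(0) = a_2 = 5
y_3 = S_2(3) = -4
t_q=19/4 is in segment 2 (τ=3/4); S_2(τ)=1037/232

y_0=5 y_1=1 y_2=5 y_3=-4
S(19/4) = 1037/232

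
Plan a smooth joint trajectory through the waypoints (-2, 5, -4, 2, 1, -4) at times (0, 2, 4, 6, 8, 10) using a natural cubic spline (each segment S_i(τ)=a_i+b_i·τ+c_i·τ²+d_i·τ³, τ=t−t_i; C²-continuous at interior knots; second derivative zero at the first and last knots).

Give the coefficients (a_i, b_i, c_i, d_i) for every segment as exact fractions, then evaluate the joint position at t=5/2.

  seg 0: a=-2 b=1304/209 c=0 d=-1145/1672
  seg 1: a=5 b=-827/418 c=-3435/836 d=2381/1672
  seg 2: a=-4 b=-277/209 c=927/209 d=-25/22
  seg 3: a=2 b=581/209 c=-498/209 d=621/1672
  seg 4: a=1 b=-959/418 c=-129/836 d=43/1672
S(5/2) = 42289/13376

Δ: Δ0=7/2, Δ1=-9/2, Δ2=3, Δ3=-1/2, Δ4=-5/2
row 1: diag=8, rhs=-48; c'=1/4, d'=-6
row 2: denom=8−2·1/4=15/2; d'=(45−2·-6)/(15/2)=38/5
row 3: denom=8−2·4/15=112/15; d'=(-21−2·38/5)/(112/15)=-543/112
row 4: denom=8−2·15/56=209/28; d'=(-12−2·-543/112)/(209/28)=-129/418
back: M4=-129/418
back: M3=-543/112−15/56·-129/418=-996/209
back: M2=38/5−4/15·-996/209=1854/209
back: M1=-6−1/4·1854/209=-3435/418
M: M0=0, M1=-3435/418, M2=1854/209, M3=-996/209, M4=-129/418, M5=0
seg 0: a=-2, c=M0/2=0, d=(M1−M0)/(6·2)=-1145/1672, b=Δ0−h0·(2M0+M1)/6=1304/209
seg 1: a=5, c=M1/2=-3435/836, d=(M2−M1)/(6·2)=2381/1672, b=Δ1−h1·(2M1+M2)/6=-827/418
seg 2: a=-4, c=M2/2=927/209, d=(M3−M2)/(6·2)=-25/22, b=Δ2−h2·(2M2+M3)/6=-277/209
seg 3: a=2, c=M3/2=-498/209, d=(M4−M3)/(6·2)=621/1672, b=Δ3−h3·(2M3+M4)/6=581/209
seg 4: a=1, c=M4/2=-129/836, d=(M5−M4)/(6·2)=43/1672, b=Δ4−h4·(2M4+M5)/6=-959/418
t_q=5/2 → seg 1, τ=1/2; S=5+-827/418·τ+-3435/836·τ²+2381/1672·τ³=42289/13376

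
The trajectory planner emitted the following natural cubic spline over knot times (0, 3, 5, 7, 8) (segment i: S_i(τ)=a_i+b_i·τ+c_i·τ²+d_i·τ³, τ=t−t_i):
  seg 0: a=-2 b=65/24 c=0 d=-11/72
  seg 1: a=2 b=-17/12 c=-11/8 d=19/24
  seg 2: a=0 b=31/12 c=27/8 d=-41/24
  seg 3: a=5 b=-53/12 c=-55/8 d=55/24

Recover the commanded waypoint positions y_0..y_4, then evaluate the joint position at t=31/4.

y_0 = S_0(0) = a_0 = -2
y_1 = S_1(0) = a_1 = 2
y_2 = S_2(0) = a_2 = 0
y_3 = S_3(0) = a_3 = 5
y_4 = S_3(1) = -4
t_q=31/4 is in segment 3 (τ=3/4); S_3(τ)=-621/512

y_0=-2 y_1=2 y_2=0 y_3=5 y_4=-4
S(31/4) = -621/512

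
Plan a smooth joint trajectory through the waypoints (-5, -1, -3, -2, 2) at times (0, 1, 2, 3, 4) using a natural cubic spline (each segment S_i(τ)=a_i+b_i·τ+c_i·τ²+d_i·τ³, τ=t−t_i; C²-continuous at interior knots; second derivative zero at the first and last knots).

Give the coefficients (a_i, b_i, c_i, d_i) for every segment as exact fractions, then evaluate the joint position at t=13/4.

Δ: Δ0=4, Δ1=-2, Δ2=1, Δ3=4
row 1: diag=4, rhs=-36; c'=1/4, d'=-9
row 2: denom=4−1·1/4=15/4; d'=(18−1·-9)/(15/4)=36/5
row 3: denom=4−1·4/15=56/15; d'=(18−1·36/5)/(56/15)=81/28
back: M3=81/28
back: M2=36/5−4/15·81/28=45/7
back: M1=-9−1/4·45/7=-297/28
M: M0=0, M1=-297/28, M2=45/7, M3=81/28, M4=0
seg 0: a=-5, c=M0/2=0, d=(M1−M0)/(6·1)=-99/56, b=Δ0−h0·(2M0+M1)/6=323/56
seg 1: a=-1, c=M1/2=-297/56, d=(M2−M1)/(6·1)=159/56, b=Δ1−h1·(2M1+M2)/6=13/28
seg 2: a=-3, c=M2/2=45/14, d=(M3−M2)/(6·1)=-33/56, b=Δ2−h2·(2M2+M3)/6=-13/8
seg 3: a=-2, c=M3/2=81/56, d=(M4−M3)/(6·1)=-27/56, b=Δ3−h3·(2M3+M4)/6=85/28
t_q=13/4 → seg 3, τ=1/4; S=-2+85/28·τ+81/56·τ²+-27/56·τ³=-593/512

  seg 0: a=-5 b=323/56 c=0 d=-99/56
  seg 1: a=-1 b=13/28 c=-297/56 d=159/56
  seg 2: a=-3 b=-13/8 c=45/14 d=-33/56
  seg 3: a=-2 b=85/28 c=81/56 d=-27/56
S(13/4) = -593/512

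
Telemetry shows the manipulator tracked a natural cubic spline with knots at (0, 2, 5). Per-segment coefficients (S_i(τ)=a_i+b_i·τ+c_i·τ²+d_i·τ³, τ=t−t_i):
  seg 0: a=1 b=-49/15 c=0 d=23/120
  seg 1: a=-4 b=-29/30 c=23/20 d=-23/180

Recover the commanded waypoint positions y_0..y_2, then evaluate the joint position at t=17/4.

y_0 = S_0(0) = a_0 = 1
y_1 = S_1(0) = a_1 = -4
y_2 = S_1(3) = 0
t_q=17/4 is in segment 1 (τ=9/4); S_1(τ)=-463/256

y_0=1 y_1=-4 y_2=0
S(17/4) = -463/256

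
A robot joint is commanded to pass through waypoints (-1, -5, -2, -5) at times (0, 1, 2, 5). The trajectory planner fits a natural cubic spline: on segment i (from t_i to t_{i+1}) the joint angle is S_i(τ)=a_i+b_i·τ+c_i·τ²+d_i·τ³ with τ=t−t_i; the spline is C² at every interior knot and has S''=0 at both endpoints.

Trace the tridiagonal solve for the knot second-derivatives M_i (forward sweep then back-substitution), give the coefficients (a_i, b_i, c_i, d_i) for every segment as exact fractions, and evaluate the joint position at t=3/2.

  seg 0: a=-1 b=-184/31 c=0 d=60/31
  seg 1: a=-5 b=-4/31 c=180/31 d=-83/31
  seg 2: a=-2 b=107/31 c=-69/31 d=23/93
S(3/2) = -979/248

Δ: Δ0=-4, Δ1=3, Δ2=-1
row 1: diag=4, rhs=42; c'=1/4, d'=21/2
row 2: denom=8−1·1/4=31/4; d'=(-24−1·21/2)/(31/4)=-138/31
back: M2=-138/31
back: M1=21/2−1/4·-138/31=360/31
M: M0=0, M1=360/31, M2=-138/31, M3=0
seg 0: a=-1, c=M0/2=0, d=(M1−M0)/(6·1)=60/31, b=Δ0−h0·(2M0+M1)/6=-184/31
seg 1: a=-5, c=M1/2=180/31, d=(M2−M1)/(6·1)=-83/31, b=Δ1−h1·(2M1+M2)/6=-4/31
seg 2: a=-2, c=M2/2=-69/31, d=(M3−M2)/(6·3)=23/93, b=Δ2−h2·(2M2+M3)/6=107/31
t_q=3/2 → seg 1, τ=1/2; S=-5+-4/31·τ+180/31·τ²+-83/31·τ³=-979/248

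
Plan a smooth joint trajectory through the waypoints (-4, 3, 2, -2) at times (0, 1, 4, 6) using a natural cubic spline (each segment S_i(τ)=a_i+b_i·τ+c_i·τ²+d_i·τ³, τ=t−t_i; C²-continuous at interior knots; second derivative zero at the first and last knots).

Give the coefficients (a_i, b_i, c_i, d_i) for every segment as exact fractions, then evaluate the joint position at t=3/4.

  seg 0: a=-4 b=1696/213 c=0 d=-205/213
  seg 1: a=3 b=1081/213 c=-205/71 d=77/213
  seg 2: a=2 b=-530/213 c=26/71 d=-13/213
S(3/4) = 7115/4544

Δ: Δ0=7, Δ1=-1/3, Δ2=-2
row 1: diag=8, rhs=-44; c'=3/8, d'=-11/2
row 2: denom=10−3·3/8=71/8; d'=(-10−3·-11/2)/(71/8)=52/71
back: M2=52/71
back: M1=-11/2−3/8·52/71=-410/71
M: M0=0, M1=-410/71, M2=52/71, M3=0
seg 0: a=-4, c=M0/2=0, d=(M1−M0)/(6·1)=-205/213, b=Δ0−h0·(2M0+M1)/6=1696/213
seg 1: a=3, c=M1/2=-205/71, d=(M2−M1)/(6·3)=77/213, b=Δ1−h1·(2M1+M2)/6=1081/213
seg 2: a=2, c=M2/2=26/71, d=(M3−M2)/(6·2)=-13/213, b=Δ2−h2·(2M2+M3)/6=-530/213
t_q=3/4 → seg 0, τ=3/4; S=-4+1696/213·τ+0·τ²+-205/213·τ³=7115/4544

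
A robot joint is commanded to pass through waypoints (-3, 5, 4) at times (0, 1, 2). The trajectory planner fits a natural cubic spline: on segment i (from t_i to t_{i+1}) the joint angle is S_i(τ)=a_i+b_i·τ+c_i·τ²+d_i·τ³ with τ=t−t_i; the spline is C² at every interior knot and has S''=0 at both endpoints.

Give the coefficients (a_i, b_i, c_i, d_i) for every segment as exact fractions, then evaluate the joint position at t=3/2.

Δ: Δ0=8, Δ1=-1
row 1: diag=4, rhs=-54; c'=1/4, d'=-27/2
back: M1=-27/2
M: M0=0, M1=-27/2, M2=0
seg 0: a=-3, c=M0/2=0, d=(M1−M0)/(6·1)=-9/4, b=Δ0−h0·(2M0+M1)/6=41/4
seg 1: a=5, c=M1/2=-27/4, d=(M2−M1)/(6·1)=9/4, b=Δ1−h1·(2M1+M2)/6=7/2
t_q=3/2 → seg 1, τ=1/2; S=5+7/2·τ+-27/4·τ²+9/4·τ³=171/32

  seg 0: a=-3 b=41/4 c=0 d=-9/4
  seg 1: a=5 b=7/2 c=-27/4 d=9/4
S(3/2) = 171/32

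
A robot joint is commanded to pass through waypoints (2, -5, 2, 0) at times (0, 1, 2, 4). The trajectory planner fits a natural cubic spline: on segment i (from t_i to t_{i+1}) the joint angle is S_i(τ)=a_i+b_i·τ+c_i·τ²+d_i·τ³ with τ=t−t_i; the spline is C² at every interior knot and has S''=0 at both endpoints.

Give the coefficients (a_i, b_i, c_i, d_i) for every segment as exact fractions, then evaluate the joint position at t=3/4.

Δ: Δ0=-7, Δ1=7, Δ2=-1
row 1: diag=4, rhs=84; c'=1/4, d'=21
row 2: denom=6−1·1/4=23/4; d'=(-48−1·21)/(23/4)=-12
back: M2=-12
back: M1=21−1/4·-12=24
M: M0=0, M1=24, M2=-12, M3=0
seg 0: a=2, c=M0/2=0, d=(M1−M0)/(6·1)=4, b=Δ0−h0·(2M0+M1)/6=-11
seg 1: a=-5, c=M1/2=12, d=(M2−M1)/(6·1)=-6, b=Δ1−h1·(2M1+M2)/6=1
seg 2: a=2, c=M2/2=-6, d=(M3−M2)/(6·2)=1, b=Δ2−h2·(2M2+M3)/6=7
t_q=3/4 → seg 0, τ=3/4; S=2+-11·τ+0·τ²+4·τ³=-73/16

  seg 0: a=2 b=-11 c=0 d=4
  seg 1: a=-5 b=1 c=12 d=-6
  seg 2: a=2 b=7 c=-6 d=1
S(3/4) = -73/16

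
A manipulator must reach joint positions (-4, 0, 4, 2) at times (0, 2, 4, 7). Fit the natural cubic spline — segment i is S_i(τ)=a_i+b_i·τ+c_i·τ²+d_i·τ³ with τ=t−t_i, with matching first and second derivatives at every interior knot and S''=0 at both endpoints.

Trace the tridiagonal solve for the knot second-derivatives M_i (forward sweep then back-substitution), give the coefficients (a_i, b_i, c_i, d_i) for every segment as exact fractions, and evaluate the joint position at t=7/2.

Δ: Δ0=2, Δ1=2, Δ2=-2/3
row 1: diag=8, rhs=0; c'=1/4, d'=0
row 2: denom=10−2·1/4=19/2; d'=(-16−2·0)/(19/2)=-32/19
back: M2=-32/19
back: M1=0−1/4·-32/19=8/19
M: M0=0, M1=8/19, M2=-32/19, M3=0
seg 0: a=-4, c=M0/2=0, d=(M1−M0)/(6·2)=2/57, b=Δ0−h0·(2M0+M1)/6=106/57
seg 1: a=0, c=M1/2=4/19, d=(M2−M1)/(6·2)=-10/57, b=Δ1−h1·(2M1+M2)/6=130/57
seg 2: a=4, c=M2/2=-16/19, d=(M3−M2)/(6·3)=16/171, b=Δ2−h2·(2M2+M3)/6=58/57
t_q=7/2 → seg 1, τ=3/2; S=0+130/57·τ+4/19·τ²+-10/57·τ³=251/76

  seg 0: a=-4 b=106/57 c=0 d=2/57
  seg 1: a=0 b=130/57 c=4/19 d=-10/57
  seg 2: a=4 b=58/57 c=-16/19 d=16/171
S(7/2) = 251/76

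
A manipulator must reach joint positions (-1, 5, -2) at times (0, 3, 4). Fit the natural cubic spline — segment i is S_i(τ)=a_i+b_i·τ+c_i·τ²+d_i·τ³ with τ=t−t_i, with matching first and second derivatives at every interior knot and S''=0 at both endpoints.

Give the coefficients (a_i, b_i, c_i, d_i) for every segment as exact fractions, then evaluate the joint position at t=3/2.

Δ: Δ0=2, Δ1=-7
row 1: diag=8, rhs=-54; c'=1/8, d'=-27/4
back: M1=-27/4
M: M0=0, M1=-27/4, M2=0
seg 0: a=-1, c=M0/2=0, d=(M1−M0)/(6·3)=-3/8, b=Δ0−h0·(2M0+M1)/6=43/8
seg 1: a=5, c=M1/2=-27/8, d=(M2−M1)/(6·1)=9/8, b=Δ1−h1·(2M1+M2)/6=-19/4
t_q=3/2 → seg 0, τ=3/2; S=-1+43/8·τ+0·τ²+-3/8·τ³=371/64

  seg 0: a=-1 b=43/8 c=0 d=-3/8
  seg 1: a=5 b=-19/4 c=-27/8 d=9/8
S(3/2) = 371/64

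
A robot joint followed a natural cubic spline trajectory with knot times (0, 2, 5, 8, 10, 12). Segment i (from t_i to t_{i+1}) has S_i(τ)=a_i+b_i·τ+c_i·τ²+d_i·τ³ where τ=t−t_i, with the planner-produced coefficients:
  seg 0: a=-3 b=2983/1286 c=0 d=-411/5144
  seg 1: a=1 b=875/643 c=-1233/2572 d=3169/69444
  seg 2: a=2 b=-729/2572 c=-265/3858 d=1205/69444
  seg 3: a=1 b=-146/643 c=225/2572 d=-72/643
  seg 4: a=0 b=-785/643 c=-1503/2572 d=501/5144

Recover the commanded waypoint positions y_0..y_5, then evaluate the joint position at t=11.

y_0 = S_0(0) = a_0 = -3
y_1 = S_1(0) = a_1 = 1
y_2 = S_2(0) = a_2 = 2
y_3 = S_3(0) = a_3 = 1
y_4 = S_4(0) = a_4 = 0
y_5 = S_4(2) = -4
t_q=11 is in segment 4 (τ=1); S_4(τ)=-8785/5144

y_0=-3 y_1=1 y_2=2 y_3=1 y_4=0 y_5=-4
S(11) = -8785/5144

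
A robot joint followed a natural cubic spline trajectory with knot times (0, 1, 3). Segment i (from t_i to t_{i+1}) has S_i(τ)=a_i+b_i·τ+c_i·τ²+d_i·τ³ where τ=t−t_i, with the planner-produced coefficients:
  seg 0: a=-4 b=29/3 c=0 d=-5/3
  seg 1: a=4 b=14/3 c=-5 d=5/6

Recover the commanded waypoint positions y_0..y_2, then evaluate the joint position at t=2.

y_0=-4 y_1=4 y_2=0
S(2) = 9/2

y_0 = S_0(0) = a_0 = -4
y_1 = S_1(0) = a_1 = 4
y_2 = S_1(2) = 0
t_q=2 is in segment 1 (τ=1); S_1(τ)=9/2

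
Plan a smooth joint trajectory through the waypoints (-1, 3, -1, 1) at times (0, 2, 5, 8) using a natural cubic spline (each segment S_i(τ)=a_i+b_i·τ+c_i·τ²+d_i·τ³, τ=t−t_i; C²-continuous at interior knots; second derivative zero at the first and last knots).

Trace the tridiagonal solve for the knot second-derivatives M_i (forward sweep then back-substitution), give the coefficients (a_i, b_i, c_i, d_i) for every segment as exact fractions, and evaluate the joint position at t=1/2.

  seg 0: a=-1 b=314/111 c=0 d=-23/111
  seg 1: a=3 b=38/111 c=-46/37 d=76/333
  seg 2: a=-1 b=-106/111 c=30/37 d=-10/111
S(1/2) = 115/296

Δ: Δ0=2, Δ1=-4/3, Δ2=2/3
row 1: diag=10, rhs=-20; c'=3/10, d'=-2
row 2: denom=12−3·3/10=111/10; d'=(12−3·-2)/(111/10)=60/37
back: M2=60/37
back: M1=-2−3/10·60/37=-92/37
M: M0=0, M1=-92/37, M2=60/37, M3=0
seg 0: a=-1, c=M0/2=0, d=(M1−M0)/(6·2)=-23/111, b=Δ0−h0·(2M0+M1)/6=314/111
seg 1: a=3, c=M1/2=-46/37, d=(M2−M1)/(6·3)=76/333, b=Δ1−h1·(2M1+M2)/6=38/111
seg 2: a=-1, c=M2/2=30/37, d=(M3−M2)/(6·3)=-10/111, b=Δ2−h2·(2M2+M3)/6=-106/111
t_q=1/2 → seg 0, τ=1/2; S=-1+314/111·τ+0·τ²+-23/111·τ³=115/296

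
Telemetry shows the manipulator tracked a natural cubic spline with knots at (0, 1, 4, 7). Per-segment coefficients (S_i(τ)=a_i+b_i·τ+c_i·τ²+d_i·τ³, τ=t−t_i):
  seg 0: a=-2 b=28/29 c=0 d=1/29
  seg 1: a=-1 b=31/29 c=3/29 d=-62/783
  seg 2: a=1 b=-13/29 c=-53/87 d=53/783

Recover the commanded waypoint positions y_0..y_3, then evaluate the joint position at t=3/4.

y_0=-2 y_1=-1 y_2=1 y_3=-4
S(3/4) = -2341/1856

y_0 = S_0(0) = a_0 = -2
y_1 = S_1(0) = a_1 = -1
y_2 = S_2(0) = a_2 = 1
y_3 = S_2(3) = -4
t_q=3/4 is in segment 0 (τ=3/4); S_0(τ)=-2341/1856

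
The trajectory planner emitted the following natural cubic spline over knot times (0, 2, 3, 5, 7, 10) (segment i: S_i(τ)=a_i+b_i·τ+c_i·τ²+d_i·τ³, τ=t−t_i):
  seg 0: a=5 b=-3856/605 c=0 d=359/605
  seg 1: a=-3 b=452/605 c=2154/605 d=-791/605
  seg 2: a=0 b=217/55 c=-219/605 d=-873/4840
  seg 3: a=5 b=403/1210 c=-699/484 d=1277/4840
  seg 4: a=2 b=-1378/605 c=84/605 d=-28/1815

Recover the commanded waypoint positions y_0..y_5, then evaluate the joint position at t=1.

y_0=5 y_1=-3 y_2=0 y_3=5 y_4=2 y_5=-4
S(1) = -472/605

y_0 = S_0(0) = a_0 = 5
y_1 = S_1(0) = a_1 = -3
y_2 = S_2(0) = a_2 = 0
y_3 = S_3(0) = a_3 = 5
y_4 = S_4(0) = a_4 = 2
y_5 = S_4(3) = -4
t_q=1 is in segment 0 (τ=1); S_0(τ)=-472/605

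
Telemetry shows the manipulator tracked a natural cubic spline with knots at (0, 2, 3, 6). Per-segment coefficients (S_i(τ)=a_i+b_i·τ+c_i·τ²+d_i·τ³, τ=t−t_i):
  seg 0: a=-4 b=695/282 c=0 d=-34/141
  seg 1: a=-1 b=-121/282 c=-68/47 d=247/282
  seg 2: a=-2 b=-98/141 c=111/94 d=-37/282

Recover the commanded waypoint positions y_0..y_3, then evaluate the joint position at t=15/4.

y_0 = S_0(0) = a_0 = -4
y_1 = S_1(0) = a_1 = -1
y_2 = S_2(0) = a_2 = -2
y_3 = S_2(3) = 3
t_q=15/4 is in segment 2 (τ=3/4); S_2(τ)=-11505/6016

y_0=-4 y_1=-1 y_2=-2 y_3=3
S(15/4) = -11505/6016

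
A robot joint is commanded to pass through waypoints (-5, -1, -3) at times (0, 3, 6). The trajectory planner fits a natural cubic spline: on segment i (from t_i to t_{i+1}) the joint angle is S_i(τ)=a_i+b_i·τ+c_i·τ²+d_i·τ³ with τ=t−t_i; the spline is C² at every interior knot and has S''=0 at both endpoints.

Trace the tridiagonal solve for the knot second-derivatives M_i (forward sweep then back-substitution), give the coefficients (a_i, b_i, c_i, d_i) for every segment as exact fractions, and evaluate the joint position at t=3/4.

  seg 0: a=-5 b=11/6 c=0 d=-1/18
  seg 1: a=-1 b=1/3 c=-1/2 d=1/18
S(3/4) = -467/128

Δ: Δ0=4/3, Δ1=-2/3
row 1: diag=12, rhs=-12; c'=1/4, d'=-1
back: M1=-1
M: M0=0, M1=-1, M2=0
seg 0: a=-5, c=M0/2=0, d=(M1−M0)/(6·3)=-1/18, b=Δ0−h0·(2M0+M1)/6=11/6
seg 1: a=-1, c=M1/2=-1/2, d=(M2−M1)/(6·3)=1/18, b=Δ1−h1·(2M1+M2)/6=1/3
t_q=3/4 → seg 0, τ=3/4; S=-5+11/6·τ+0·τ²+-1/18·τ³=-467/128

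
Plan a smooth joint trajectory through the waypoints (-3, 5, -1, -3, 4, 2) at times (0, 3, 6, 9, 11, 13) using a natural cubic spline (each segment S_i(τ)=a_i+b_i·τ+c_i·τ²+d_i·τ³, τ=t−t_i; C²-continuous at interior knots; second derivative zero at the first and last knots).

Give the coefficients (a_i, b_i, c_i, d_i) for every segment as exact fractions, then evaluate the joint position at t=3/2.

  seg 0: a=-3 b=1355/348 c=0 d=-427/3132
  seg 1: a=5 b=37/174 c=-427/348 d=511/3132
  seg 2: a=-1 b=-955/348 c=7/29 d=157/1044
  seg 3: a=-3 b=481/174 c=185/116 d=-427/696
  seg 4: a=4 b=155/87 c=-121/58 d=121/348
S(3/2) = 2209/928

Δ: Δ0=8/3, Δ1=-2, Δ2=-2/3, Δ3=7/2, Δ4=-1
row 1: diag=12, rhs=-28; c'=1/4, d'=-7/3
row 2: denom=12−3·1/4=45/4; d'=(8−3·-7/3)/(45/4)=4/3
row 3: denom=10−3·4/15=46/5; d'=(25−3·4/3)/(46/5)=105/46
row 4: denom=8−2·5/23=174/23; d'=(-27−2·105/46)/(174/23)=-121/29
back: M4=-121/29
back: M3=105/46−5/23·-121/29=185/58
back: M2=4/3−4/15·185/58=14/29
back: M1=-7/3−1/4·14/29=-427/174
M: M0=0, M1=-427/174, M2=14/29, M3=185/58, M4=-121/29, M5=0
seg 0: a=-3, c=M0/2=0, d=(M1−M0)/(6·3)=-427/3132, b=Δ0−h0·(2M0+M1)/6=1355/348
seg 1: a=5, c=M1/2=-427/348, d=(M2−M1)/(6·3)=511/3132, b=Δ1−h1·(2M1+M2)/6=37/174
seg 2: a=-1, c=M2/2=7/29, d=(M3−M2)/(6·3)=157/1044, b=Δ2−h2·(2M2+M3)/6=-955/348
seg 3: a=-3, c=M3/2=185/116, d=(M4−M3)/(6·2)=-427/696, b=Δ3−h3·(2M3+M4)/6=481/174
seg 4: a=4, c=M4/2=-121/58, d=(M5−M4)/(6·2)=121/348, b=Δ4−h4·(2M4+M5)/6=155/87
t_q=3/2 → seg 0, τ=3/2; S=-3+1355/348·τ+0·τ²+-427/3132·τ³=2209/928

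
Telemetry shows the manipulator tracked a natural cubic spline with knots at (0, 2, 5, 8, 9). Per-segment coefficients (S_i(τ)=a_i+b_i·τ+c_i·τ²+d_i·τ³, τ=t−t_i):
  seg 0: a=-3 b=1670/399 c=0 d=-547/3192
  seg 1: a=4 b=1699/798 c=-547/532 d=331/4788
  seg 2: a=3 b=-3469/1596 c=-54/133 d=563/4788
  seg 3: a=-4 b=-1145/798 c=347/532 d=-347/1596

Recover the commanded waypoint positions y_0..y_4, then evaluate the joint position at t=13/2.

y_0 = S_0(0) = a_0 = -3
y_1 = S_1(0) = a_1 = 4
y_2 = S_2(0) = a_2 = 3
y_3 = S_3(0) = a_3 = -4
y_4 = S_3(1) = -5
t_q=13/2 is in segment 2 (τ=3/2); S_2(τ)=-3307/4256

y_0=-3 y_1=4 y_2=3 y_3=-4 y_4=-5
S(13/2) = -3307/4256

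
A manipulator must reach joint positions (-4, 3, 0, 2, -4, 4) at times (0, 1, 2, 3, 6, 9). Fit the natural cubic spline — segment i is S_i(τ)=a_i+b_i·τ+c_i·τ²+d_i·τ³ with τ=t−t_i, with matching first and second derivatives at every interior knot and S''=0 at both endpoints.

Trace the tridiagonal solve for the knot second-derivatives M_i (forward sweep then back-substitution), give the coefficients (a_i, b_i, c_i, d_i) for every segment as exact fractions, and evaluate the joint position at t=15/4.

  seg 0: a=-4 b=12656/1257 c=0 d=-3857/1257
  seg 1: a=3 b=1085/1257 c=-3857/419 d=6715/1257
  seg 2: a=0 b=-1912/1257 c=2858/419 d=-4148/1257
  seg 3: a=2 b=2792/1257 c=-1290/419 d=6304/11313
  seg 4: a=-4 b=-1516/1257 c=2434/1257 d=-2434/11313
S(15/4) = 7271/3352

Δ: Δ0=7, Δ1=-3, Δ2=2, Δ3=-2, Δ4=8/3
row 1: diag=4, rhs=-60; c'=1/4, d'=-15
row 2: denom=4−1·1/4=15/4; d'=(30−1·-15)/(15/4)=12
row 3: denom=8−1·4/15=116/15; d'=(-24−1·12)/(116/15)=-135/29
row 4: denom=12−3·45/116=1257/116; d'=(28−3·-135/29)/(1257/116)=4868/1257
back: M4=4868/1257
back: M3=-135/29−45/116·4868/1257=-2580/419
back: M2=12−4/15·-2580/419=5716/419
back: M1=-15−1/4·5716/419=-7714/419
M: M0=0, M1=-7714/419, M2=5716/419, M3=-2580/419, M4=4868/1257, M5=0
seg 0: a=-4, c=M0/2=0, d=(M1−M0)/(6·1)=-3857/1257, b=Δ0−h0·(2M0+M1)/6=12656/1257
seg 1: a=3, c=M1/2=-3857/419, d=(M2−M1)/(6·1)=6715/1257, b=Δ1−h1·(2M1+M2)/6=1085/1257
seg 2: a=0, c=M2/2=2858/419, d=(M3−M2)/(6·1)=-4148/1257, b=Δ2−h2·(2M2+M3)/6=-1912/1257
seg 3: a=2, c=M3/2=-1290/419, d=(M4−M3)/(6·3)=6304/11313, b=Δ3−h3·(2M3+M4)/6=2792/1257
seg 4: a=-4, c=M4/2=2434/1257, d=(M5−M4)/(6·3)=-2434/11313, b=Δ4−h4·(2M4+M5)/6=-1516/1257
t_q=15/4 → seg 3, τ=3/4; S=2+2792/1257·τ+-1290/419·τ²+6304/11313·τ³=7271/3352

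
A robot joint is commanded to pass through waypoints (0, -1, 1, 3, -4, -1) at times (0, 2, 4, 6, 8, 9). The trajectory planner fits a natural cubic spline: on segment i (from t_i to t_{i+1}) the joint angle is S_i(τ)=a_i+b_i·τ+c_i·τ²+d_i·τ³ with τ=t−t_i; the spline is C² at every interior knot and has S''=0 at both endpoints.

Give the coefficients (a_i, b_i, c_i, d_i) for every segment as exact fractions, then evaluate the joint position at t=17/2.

Δ: Δ0=-1/2, Δ1=1, Δ2=1, Δ3=-7/2, Δ4=3
row 1: diag=8, rhs=9; c'=1/4, d'=9/8
row 2: denom=8−2·1/4=15/2; d'=(0−2·9/8)/(15/2)=-3/10
row 3: denom=8−2·4/15=112/15; d'=(-27−2·-3/10)/(112/15)=-99/28
row 4: denom=6−2·15/56=153/28; d'=(39−2·-99/28)/(153/28)=430/51
back: M4=430/51
back: M3=-99/28−15/56·430/51=-197/34
back: M2=-3/10−4/15·-197/34=127/102
back: M1=9/8−1/4·127/102=83/102
M: M0=0, M1=83/102, M2=127/102, M3=-197/34, M4=430/51, M5=0
seg 0: a=0, c=M0/2=0, d=(M1−M0)/(6·2)=83/1224, b=Δ0−h0·(2M0+M1)/6=-118/153
seg 1: a=-1, c=M1/2=83/204, d=(M2−M1)/(6·2)=11/306, b=Δ1−h1·(2M1+M2)/6=13/306
seg 2: a=1, c=M2/2=127/204, d=(M3−M2)/(6·2)=-359/612, b=Δ2−h2·(2M2+M3)/6=643/306
seg 3: a=3, c=M3/2=-197/68, d=(M4−M3)/(6·2)=1451/1224, b=Δ3−h3·(2M3+M4)/6=-749/306
seg 4: a=-4, c=M4/2=215/51, d=(M5−M4)/(6·1)=-215/153, b=Δ4−h4·(2M4+M5)/6=29/153
t_q=17/2 → seg 4, τ=1/2; S=-4+29/153·τ+215/51·τ²+-215/153·τ³=-1235/408

  seg 0: a=0 b=-118/153 c=0 d=83/1224
  seg 1: a=-1 b=13/306 c=83/204 d=11/306
  seg 2: a=1 b=643/306 c=127/204 d=-359/612
  seg 3: a=3 b=-749/306 c=-197/68 d=1451/1224
  seg 4: a=-4 b=29/153 c=215/51 d=-215/153
S(17/2) = -1235/408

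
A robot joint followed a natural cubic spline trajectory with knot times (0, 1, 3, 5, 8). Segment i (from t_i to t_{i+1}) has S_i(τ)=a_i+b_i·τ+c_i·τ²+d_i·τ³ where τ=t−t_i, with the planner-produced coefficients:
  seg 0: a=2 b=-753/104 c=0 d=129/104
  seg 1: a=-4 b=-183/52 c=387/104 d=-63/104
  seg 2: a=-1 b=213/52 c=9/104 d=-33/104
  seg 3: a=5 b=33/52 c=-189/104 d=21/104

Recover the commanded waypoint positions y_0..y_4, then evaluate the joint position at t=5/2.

y_0=2 y_1=-4 y_2=-1 y_3=5 y_4=-4
S(5/2) = -2455/832

y_0 = S_0(0) = a_0 = 2
y_1 = S_1(0) = a_1 = -4
y_2 = S_2(0) = a_2 = -1
y_3 = S_3(0) = a_3 = 5
y_4 = S_3(3) = -4
t_q=5/2 is in segment 1 (τ=3/2); S_1(τ)=-2455/832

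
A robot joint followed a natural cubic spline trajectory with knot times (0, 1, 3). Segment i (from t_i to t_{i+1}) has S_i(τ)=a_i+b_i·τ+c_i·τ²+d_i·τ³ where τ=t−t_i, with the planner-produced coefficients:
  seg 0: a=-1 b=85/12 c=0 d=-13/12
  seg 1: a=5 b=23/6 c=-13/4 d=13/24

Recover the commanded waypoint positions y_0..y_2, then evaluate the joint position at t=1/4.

y_0=-1 y_1=5 y_2=4
S(1/4) = 193/256

y_0 = S_0(0) = a_0 = -1
y_1 = S_1(0) = a_1 = 5
y_2 = S_1(2) = 4
t_q=1/4 is in segment 0 (τ=1/4); S_0(τ)=193/256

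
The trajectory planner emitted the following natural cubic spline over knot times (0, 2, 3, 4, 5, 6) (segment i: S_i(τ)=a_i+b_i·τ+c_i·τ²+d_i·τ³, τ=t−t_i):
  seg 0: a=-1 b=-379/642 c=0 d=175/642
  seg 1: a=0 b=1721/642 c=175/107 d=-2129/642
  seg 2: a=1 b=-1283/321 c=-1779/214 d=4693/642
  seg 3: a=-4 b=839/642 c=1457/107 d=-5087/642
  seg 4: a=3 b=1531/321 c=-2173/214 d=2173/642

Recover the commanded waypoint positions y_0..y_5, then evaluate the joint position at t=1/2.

y_0=-1 y_1=0 y_2=1 y_3=-4 y_4=3 y_5=1
S(1/2) = -2159/1712

y_0 = S_0(0) = a_0 = -1
y_1 = S_1(0) = a_1 = 0
y_2 = S_2(0) = a_2 = 1
y_3 = S_3(0) = a_3 = -4
y_4 = S_4(0) = a_4 = 3
y_5 = S_4(1) = 1
t_q=1/2 is in segment 0 (τ=1/2); S_0(τ)=-2159/1712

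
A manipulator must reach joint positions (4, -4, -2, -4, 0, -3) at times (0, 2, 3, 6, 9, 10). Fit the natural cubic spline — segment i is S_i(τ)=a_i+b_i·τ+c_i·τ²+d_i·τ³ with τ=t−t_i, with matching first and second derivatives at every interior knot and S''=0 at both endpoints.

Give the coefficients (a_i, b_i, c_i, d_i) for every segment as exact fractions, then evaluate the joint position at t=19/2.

Δ: Δ0=-4, Δ1=2, Δ2=-2/3, Δ3=4/3, Δ4=-3
row 1: diag=6, rhs=36; c'=1/6, d'=6
row 2: denom=8−1·1/6=47/6; d'=(-16−1·6)/(47/6)=-132/47
row 3: denom=12−3·18/47=510/47; d'=(12−3·-132/47)/(510/47)=32/17
row 4: denom=8−3·47/170=1219/170; d'=(-26−3·32/17)/(1219/170)=-5380/1219
back: M4=-5380/1219
back: M3=32/17−47/170·-5380/1219=3782/1219
back: M2=-132/47−18/47·3782/1219=-4872/1219
back: M1=6−1/6·-4872/1219=8126/1219
M: M0=0, M1=8126/1219, M2=-4872/1219, M3=3782/1219, M4=-5380/1219, M5=0
seg 0: a=4, c=M0/2=0, d=(M1−M0)/(6·2)=4063/7314, b=Δ0−h0·(2M0+M1)/6=-22754/3657
seg 1: a=-4, c=M1/2=4063/1219, d=(M2−M1)/(6·1)=-6499/3657, b=Δ1−h1·(2M1+M2)/6=1624/3657
seg 2: a=-2, c=M2/2=-2436/1219, d=(M3−M2)/(6·3)=4327/10971, b=Δ2−h2·(2M2+M3)/6=6505/3657
seg 3: a=-4, c=M3/2=1891/1219, d=(M4−M3)/(6·3)=-509/1219, b=Δ3−h3·(2M3+M4)/6=1600/3657
seg 4: a=0, c=M4/2=-2690/1219, d=(M5−M4)/(6·1)=2690/3657, b=Δ4−h4·(2M4+M5)/6=-5591/3657
t_q=19/2 → seg 4, τ=1/2; S=0+-5591/3657·τ+-2690/1219·τ²+2690/3657·τ³=-5969/4876

  seg 0: a=4 b=-22754/3657 c=0 d=4063/7314
  seg 1: a=-4 b=1624/3657 c=4063/1219 d=-6499/3657
  seg 2: a=-2 b=6505/3657 c=-2436/1219 d=4327/10971
  seg 3: a=-4 b=1600/3657 c=1891/1219 d=-509/1219
  seg 4: a=0 b=-5591/3657 c=-2690/1219 d=2690/3657
S(19/2) = -5969/4876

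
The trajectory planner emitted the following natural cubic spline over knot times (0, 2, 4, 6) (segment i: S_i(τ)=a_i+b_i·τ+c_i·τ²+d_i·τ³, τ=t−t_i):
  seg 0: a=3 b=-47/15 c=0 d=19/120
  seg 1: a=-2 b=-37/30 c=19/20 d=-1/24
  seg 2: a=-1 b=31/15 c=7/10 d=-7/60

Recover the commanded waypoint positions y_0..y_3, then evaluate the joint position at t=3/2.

y_0 = S_0(0) = a_0 = 3
y_1 = S_1(0) = a_1 = -2
y_2 = S_2(0) = a_2 = -1
y_3 = S_2(2) = 5
t_q=3/2 is in segment 0 (τ=3/2); S_0(τ)=-373/320

y_0=3 y_1=-2 y_2=-1 y_3=5
S(3/2) = -373/320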